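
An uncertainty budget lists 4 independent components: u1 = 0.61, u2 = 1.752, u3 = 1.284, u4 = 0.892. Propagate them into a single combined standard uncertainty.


uc = sqrt(0.61^2 + 1.752^2 + 1.284^2 + 0.892^2)
uc = sqrt(5.885924)
uc = 2.4261

2.4261


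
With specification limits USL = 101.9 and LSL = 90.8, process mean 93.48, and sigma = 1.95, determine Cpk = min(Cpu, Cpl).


Cpu = (USL - mean) / (3*sigma) = (101.9 - 93.48) / (3*1.95) = 1.4393
Cpl = (mean - LSL) / (3*sigma) = (93.48 - 90.8) / (3*1.95) = 0.4581
Cpk = min(Cpu, Cpl) = 0.4581

0.4581


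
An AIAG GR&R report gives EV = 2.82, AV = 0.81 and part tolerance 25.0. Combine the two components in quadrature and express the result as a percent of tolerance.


GRR = sqrt(EV^2 + AV^2) = sqrt(2.82^2 + 0.81^2) = 2.9340245
%GRR = GRR / tol * 100 = 2.9340245 / 25.0 * 100
%GRR = 11.7361

11.7361


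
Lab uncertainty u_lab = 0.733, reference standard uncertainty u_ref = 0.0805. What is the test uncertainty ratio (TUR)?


TUR = u_lab / u_ref
= 0.733 / 0.0805
= 9.1056

9.1056


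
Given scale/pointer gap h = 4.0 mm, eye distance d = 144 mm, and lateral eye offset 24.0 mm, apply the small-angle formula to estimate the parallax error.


error = h * offset / d
= 4.0 * 24.0 / 144
= 0.6667

0.6667


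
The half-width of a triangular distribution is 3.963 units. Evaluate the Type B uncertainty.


u_B = half_width / sqrt(6)
u_B = 3.963 / 2.4494897
u_B = 1.6179

1.6179


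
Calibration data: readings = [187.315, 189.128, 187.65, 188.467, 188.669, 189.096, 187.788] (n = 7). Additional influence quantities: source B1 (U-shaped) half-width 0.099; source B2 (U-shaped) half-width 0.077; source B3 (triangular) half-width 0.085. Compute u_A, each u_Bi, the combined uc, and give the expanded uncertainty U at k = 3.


mean = (187.315 + 189.128 + 187.65 + 188.467 + 188.669 + 189.096 + 187.788) / 7 = 188.3018571
s = sqrt(sum((x - mean)^2)/(n-1)) = 0.72319832
u_A = s / sqrt(n) = 0.72319832 / sqrt(7) = 0.27334327
u_B1 = 0.099 / sqrt(2) = 0.070003571
u_B2 = 0.077 / sqrt(2) = 0.054447222
u_B3 = 0.085 / sqrt(6) = 0.034701105
uc = sqrt(0.27334327^2 + 0.070003571^2 + 0.054447222^2 + 0.034701105^2) = 0.28945761
U = k * uc = 3 * 0.28945761
U = 0.8684

0.8684


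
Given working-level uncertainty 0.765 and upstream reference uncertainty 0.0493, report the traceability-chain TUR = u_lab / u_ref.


TUR = u_lab / u_ref
= 0.765 / 0.0493
= 15.5172

15.5172


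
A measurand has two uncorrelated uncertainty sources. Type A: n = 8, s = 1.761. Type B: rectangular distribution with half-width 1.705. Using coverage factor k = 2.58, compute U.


u_A = s / sqrt(n) = 1.761 / sqrt(8) = 0.62260752
u_B = half_width / sqrt(3) = 1.705 / sqrt(3) = 0.98438221
uc = sqrt(u_A^2 + u_B^2) = sqrt(0.62260752^2 + 0.98438221^2) = 1.1647525
U = k * uc = 2.58 * 1.1647525
U = 3.0051

3.0051


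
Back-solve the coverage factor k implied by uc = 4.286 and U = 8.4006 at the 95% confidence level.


k = U / uc
k = 8.4006 / 4.286
k = 1.96

1.96


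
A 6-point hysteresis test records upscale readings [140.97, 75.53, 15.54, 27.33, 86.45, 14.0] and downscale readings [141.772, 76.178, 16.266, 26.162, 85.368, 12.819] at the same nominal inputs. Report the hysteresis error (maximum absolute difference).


|140.97 - 141.772| = 0.8020
|75.53 - 76.178| = 0.6480
|15.54 - 16.266| = 0.7260
|27.33 - 26.162| = 1.1680
|86.45 - 85.368| = 1.0820
|14.0 - 12.819| = 1.1810
hysteresis = max(diffs) = 1.1810

1.1810


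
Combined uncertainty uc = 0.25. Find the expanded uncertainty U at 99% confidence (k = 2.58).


U = k * uc
U = 2.58 * 0.25
U = 0.6450

0.6450


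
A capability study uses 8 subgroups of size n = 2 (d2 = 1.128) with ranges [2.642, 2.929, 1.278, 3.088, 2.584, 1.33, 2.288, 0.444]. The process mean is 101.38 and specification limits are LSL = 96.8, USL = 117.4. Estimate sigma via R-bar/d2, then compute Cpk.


R_bar = (2.642 + 2.929 + 1.278 + 3.088 + 2.584 + 1.33 + 2.288 + 0.444) / 8 = 2.072875
sigma = R_bar / d2 = 2.072875 / 1.128 = 1.8376551
Cp = (USL - LSL)/(6*sigma) = (117.4 - 96.8)/(6*1.8376551) = 1.8683
Cpu = (117.4 - 101.38)/(3*1.8376551) = 2.9059
Cpl = (101.38 - 96.8)/(3*1.8376551) = 0.8308
Cpk = min(Cpu, Cpl) = 0.8308

0.8308


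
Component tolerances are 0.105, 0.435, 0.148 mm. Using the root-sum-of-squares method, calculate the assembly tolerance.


RSS = sqrt(0.105^2 + 0.435^2 + 0.148^2)
= sqrt(0.222154)
= 0.4713

0.4713


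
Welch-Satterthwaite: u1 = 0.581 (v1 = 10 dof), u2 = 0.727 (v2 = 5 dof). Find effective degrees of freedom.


uc = sqrt(u1^2 + u2^2) = sqrt(0.581^2 + 0.727^2) = 0.93063957
v_eff = uc^4 / (u1^4/v1 + u2^4/v2)
= 0.93063957^4 / (0.581^4/10 + 0.727^4/5)
= 0.7501119 / 0.067263324
v_eff = 11.1519

11.1519


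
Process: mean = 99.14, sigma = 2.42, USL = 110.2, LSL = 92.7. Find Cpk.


Cpu = (USL - mean) / (3*sigma) = (110.2 - 99.14) / (3*2.42) = 1.5234
Cpl = (mean - LSL) / (3*sigma) = (99.14 - 92.7) / (3*2.42) = 0.8871
Cpk = min(Cpu, Cpl) = 0.8871

0.8871


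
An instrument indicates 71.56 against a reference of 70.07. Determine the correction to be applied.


Correction = standard - reading
= 70.07 - 71.56
= -1.4900

-1.4900


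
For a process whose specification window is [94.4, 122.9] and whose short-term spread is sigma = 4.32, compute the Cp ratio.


Cp = (USL - LSL) / (6 * sigma)
= (122.9 - 94.4) / (6 * 4.32)
= 28.5000 / 25.9200
= 1.0995

1.0995


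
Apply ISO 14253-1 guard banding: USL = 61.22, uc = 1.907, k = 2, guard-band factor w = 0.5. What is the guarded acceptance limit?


U = k * uc = 2 * 1.907 = 3.814
guard band g = w * U = 0.5 * 3.814 = 1.907
AL = USL - g = 61.22 - 1.907
AL = 59.3130

59.3130


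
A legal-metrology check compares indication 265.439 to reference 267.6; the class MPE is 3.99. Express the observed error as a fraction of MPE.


e = indication - reference = 265.439 - 267.6 = -2.1610
|e| = 2.1610
ratio = |e| / MPE = 2.1610 / 3.99
ratio = 0.5416

0.5416


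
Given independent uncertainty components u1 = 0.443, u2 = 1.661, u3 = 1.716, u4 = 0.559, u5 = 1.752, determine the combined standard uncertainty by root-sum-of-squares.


uc = sqrt(0.443^2 + 1.661^2 + 1.716^2 + 0.559^2 + 1.752^2)
uc = sqrt(9.281811)
uc = 3.0466

3.0466


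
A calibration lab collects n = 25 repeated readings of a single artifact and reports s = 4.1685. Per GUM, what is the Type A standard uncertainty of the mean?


u_A = s / sqrt(n)
u_A = 4.1685 / sqrt(25)
u_A = 4.1685 / 5
u_A = 0.8337

0.8337


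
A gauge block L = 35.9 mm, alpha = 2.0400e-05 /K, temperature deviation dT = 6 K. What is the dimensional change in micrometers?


dL = L * alpha * dT
= 35.9 * 2.0400e-05 * 6
= 0.0043942 mm
dL_um = 0.0043942 * 1000 = 4.3942 um

4.3942


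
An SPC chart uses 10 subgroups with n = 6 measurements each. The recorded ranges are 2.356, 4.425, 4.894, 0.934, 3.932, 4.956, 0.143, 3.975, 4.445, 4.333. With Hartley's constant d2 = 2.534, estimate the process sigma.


R_bar = (2.356 + 4.425 + 4.894 + 0.934 + 3.932 + 4.956 + 0.143 + 3.975 + 4.445 + 4.333) / 10
R_bar = 34.393 / 10 = 3.4393
sigma_hat = R_bar / d2 = 3.4393 / 2.534 = 1.3573

1.3573


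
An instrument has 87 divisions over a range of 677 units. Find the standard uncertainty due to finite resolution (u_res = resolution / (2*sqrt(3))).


resolution = range / divisions
resolution = 677 / 87 = 7.7816092
u_res = resolution / (2*sqrt(3))
u_res = 7.7816092 / 3.4641016
u_res = 2.2464

2.2464


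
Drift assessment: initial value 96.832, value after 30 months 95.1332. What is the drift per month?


rate = (v2 - v1) / months
= (95.1332 - 96.832) / 30
= -1.6988 / 30
= -0.0566

-0.0566


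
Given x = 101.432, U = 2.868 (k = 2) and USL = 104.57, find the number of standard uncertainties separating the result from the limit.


u = U / k = 2.868 / 2 = 1.434
margin = |USL - x| = |104.57 - 101.432| = 3.138
z = margin / u = 3.138 / 1.434
z = 2.1883

2.1883


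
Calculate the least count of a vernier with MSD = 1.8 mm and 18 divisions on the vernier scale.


LC = MSD / n_div
= 1.8 / 18
= 0.1000

0.1000


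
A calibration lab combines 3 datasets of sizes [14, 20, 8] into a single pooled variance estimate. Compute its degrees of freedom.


nu = sum_i (n_i - 1)
nu = ((14 - 1) + (20 - 1) + (8 - 1))
nu = 13 + 19 + 7
nu = 39

39


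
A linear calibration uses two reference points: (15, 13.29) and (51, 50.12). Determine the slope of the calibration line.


slope = (y2 - y1) / (x2 - x1)
= (50.12 - 13.29) / (51 - 15)
= 36.8300 / 36
= 1.0231

1.0231


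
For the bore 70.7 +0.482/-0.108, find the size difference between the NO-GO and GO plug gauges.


GO = nominal - lower_tol (smallest hole = maximum material condition)
GO = 70.7 - 0.108 = 70.592
NO-GO = nominal + upper_tol (largest hole = least material condition)
NO-GO = 70.7 + 0.482 = 71.182
spread = NO-GO - GO = 71.182 - 70.592 = 0.5900

0.5900


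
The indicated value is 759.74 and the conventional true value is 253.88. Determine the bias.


Systematic error = measured - true
= 759.74 - 253.88
= 505.8600

505.8600


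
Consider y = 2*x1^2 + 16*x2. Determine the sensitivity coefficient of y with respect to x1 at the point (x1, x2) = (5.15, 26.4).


y = 2*x1^2 + 16*x2
dy/dx1 = 2*2*x1
Evaluate at x1 = 5.15: c1 = 4 * 5.15
c1 = 20.6000

20.6000


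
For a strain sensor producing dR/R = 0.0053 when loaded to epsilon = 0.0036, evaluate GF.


GF = (dR/R) / epsilon
= 0.0053 / 0.0036
= 1.4722

1.4722


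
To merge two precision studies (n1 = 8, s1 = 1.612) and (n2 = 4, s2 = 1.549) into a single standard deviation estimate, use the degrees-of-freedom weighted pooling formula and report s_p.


s_p = sqrt(((n1-1)*s1^2 + (n2-1)*s2^2) / (n1+n2-2))
numerator = (8-1)*1.612^2 + (4-1)*1.549^2 = 18.189808 + 7.198203 = 25.388011
denominator = 8 + 4 - 2 = 10
s_p^2 = 25.388011 / 10 = 2.5388011
s_p = sqrt(2.5388011) = 1.5934

1.5934


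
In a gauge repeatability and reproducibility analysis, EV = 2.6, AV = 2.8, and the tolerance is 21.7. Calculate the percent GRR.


GRR = sqrt(EV^2 + AV^2) = sqrt(2.6^2 + 2.8^2) = 3.8209946
%GRR = GRR / tol * 100 = 3.8209946 / 21.7 * 100
%GRR = 17.6083

17.6083


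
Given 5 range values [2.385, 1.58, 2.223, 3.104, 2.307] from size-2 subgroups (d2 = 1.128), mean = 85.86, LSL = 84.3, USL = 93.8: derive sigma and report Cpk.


R_bar = (2.385 + 1.58 + 2.223 + 3.104 + 2.307) / 5 = 2.3198
sigma = R_bar / d2 = 2.3198 / 1.128 = 2.0565603
Cp = (USL - LSL)/(6*sigma) = (93.8 - 84.3)/(6*2.0565603) = 0.7699
Cpu = (93.8 - 85.86)/(3*2.0565603) = 1.2869
Cpl = (85.86 - 84.3)/(3*2.0565603) = 0.2528
Cpk = min(Cpu, Cpl) = 0.2528

0.2528


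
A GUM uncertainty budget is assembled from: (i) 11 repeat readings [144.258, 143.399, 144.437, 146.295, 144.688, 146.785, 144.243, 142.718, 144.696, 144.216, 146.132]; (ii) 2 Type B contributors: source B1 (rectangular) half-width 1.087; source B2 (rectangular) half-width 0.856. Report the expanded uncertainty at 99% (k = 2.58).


mean = (144.258 + 143.399 + 144.437 + 146.295 + 144.688 + 146.785 + 144.243 + 142.718 + 144.696 + 144.216 + 146.132) / 11 = 144.7151818
s = sqrt(sum((x - mean)^2)/(n-1)) = 1.23564
u_A = s / sqrt(n) = 1.23564 / sqrt(11) = 0.37255948
u_B1 = 1.087 / sqrt(3) = 0.62757974
u_B2 = 0.856 / sqrt(3) = 0.49421183
uc = sqrt(0.37255948^2 + 0.62757974^2 + 0.49421183^2) = 0.88142057
U = k * uc = 2.58 * 0.88142057
U = 2.2741

2.2741


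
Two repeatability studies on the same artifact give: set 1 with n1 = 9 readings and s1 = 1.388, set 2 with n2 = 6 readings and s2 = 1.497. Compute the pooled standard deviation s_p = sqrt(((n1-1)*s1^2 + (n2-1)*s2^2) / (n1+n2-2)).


s_p = sqrt(((n1-1)*s1^2 + (n2-1)*s2^2) / (n1+n2-2))
numerator = (9-1)*1.388^2 + (6-1)*1.497^2 = 15.412352 + 11.205045 = 26.617397
denominator = 9 + 6 - 2 = 13
s_p^2 = 26.617397 / 13 = 2.0474921
s_p = sqrt(2.0474921) = 1.4309

1.4309


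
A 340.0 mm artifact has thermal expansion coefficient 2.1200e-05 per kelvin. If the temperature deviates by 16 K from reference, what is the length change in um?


dL = L * alpha * dT
= 340.0 * 2.1200e-05 * 16
= 0.1153280 mm
dL_um = 0.1153280 * 1000 = 115.3280 um

115.3280


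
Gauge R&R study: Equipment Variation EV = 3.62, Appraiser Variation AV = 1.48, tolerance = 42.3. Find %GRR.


GRR = sqrt(EV^2 + AV^2) = sqrt(3.62^2 + 1.48^2) = 3.9108567
%GRR = GRR / tol * 100 = 3.9108567 / 42.3 * 100
%GRR = 9.2455

9.2455


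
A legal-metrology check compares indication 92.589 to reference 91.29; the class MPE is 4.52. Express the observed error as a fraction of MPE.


e = indication - reference = 92.589 - 91.29 = 1.2990
|e| = 1.2990
ratio = |e| / MPE = 1.2990 / 4.52
ratio = 0.2874

0.2874


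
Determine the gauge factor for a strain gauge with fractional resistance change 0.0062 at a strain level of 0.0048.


GF = (dR/R) / epsilon
= 0.0062 / 0.0048
= 1.2917

1.2917


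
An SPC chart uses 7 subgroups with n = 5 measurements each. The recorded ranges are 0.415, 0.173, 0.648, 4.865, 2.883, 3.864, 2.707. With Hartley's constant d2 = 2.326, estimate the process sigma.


R_bar = (0.415 + 0.173 + 0.648 + 4.865 + 2.883 + 3.864 + 2.707) / 7
R_bar = 15.555 / 7 = 2.2221429
sigma_hat = R_bar / d2 = 2.2221429 / 2.326 = 0.9553

0.9553


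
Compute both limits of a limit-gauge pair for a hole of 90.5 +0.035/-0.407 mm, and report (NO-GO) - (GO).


GO = nominal - lower_tol (smallest hole = maximum material condition)
GO = 90.5 - 0.407 = 90.093
NO-GO = nominal + upper_tol (largest hole = least material condition)
NO-GO = 90.5 + 0.035 = 90.535
spread = NO-GO - GO = 90.535 - 90.093 = 0.4420

0.4420


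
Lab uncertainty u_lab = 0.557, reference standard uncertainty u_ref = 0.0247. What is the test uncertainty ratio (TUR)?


TUR = u_lab / u_ref
= 0.557 / 0.0247
= 22.5506

22.5506


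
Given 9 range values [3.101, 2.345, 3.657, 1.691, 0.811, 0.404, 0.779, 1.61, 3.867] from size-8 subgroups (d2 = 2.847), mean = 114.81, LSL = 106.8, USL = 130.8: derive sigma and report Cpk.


R_bar = (3.101 + 2.345 + 3.657 + 1.691 + 0.811 + 0.404 + 0.779 + 1.61 + 3.867) / 9 = 2.0294444
sigma = R_bar / d2 = 2.0294444 / 2.847 = 0.71283611
Cp = (USL - LSL)/(6*sigma) = (130.8 - 106.8)/(6*0.71283611) = 5.6114
Cpu = (130.8 - 114.81)/(3*0.71283611) = 7.4772
Cpl = (114.81 - 106.8)/(3*0.71283611) = 3.7456
Cpk = min(Cpu, Cpl) = 3.7456

3.7456


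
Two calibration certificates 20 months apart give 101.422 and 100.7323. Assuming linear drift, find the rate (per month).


rate = (v2 - v1) / months
= (100.7323 - 101.422) / 20
= -0.6897 / 20
= -0.0345

-0.0345


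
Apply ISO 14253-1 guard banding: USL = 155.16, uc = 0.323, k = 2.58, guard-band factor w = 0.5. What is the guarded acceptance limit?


U = k * uc = 2.58 * 0.323 = 0.83334
guard band g = w * U = 0.5 * 0.83334 = 0.41667
AL = USL - g = 155.16 - 0.41667
AL = 154.7433

154.7433


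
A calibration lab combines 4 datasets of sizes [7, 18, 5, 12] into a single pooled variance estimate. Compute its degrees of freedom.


nu = sum_i (n_i - 1)
nu = ((7 - 1) + (18 - 1) + (5 - 1) + (12 - 1))
nu = 6 + 17 + 4 + 11
nu = 38

38


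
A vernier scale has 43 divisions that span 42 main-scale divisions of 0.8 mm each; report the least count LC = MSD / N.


LC = MSD / n_div
= 0.8 / 43
= 0.0186

0.0186


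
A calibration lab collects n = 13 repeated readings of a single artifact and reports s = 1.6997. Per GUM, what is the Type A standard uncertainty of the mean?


u_A = s / sqrt(n)
u_A = 1.6997 / sqrt(13)
u_A = 1.6997 / 3.6055513
u_A = 0.4714

0.4714


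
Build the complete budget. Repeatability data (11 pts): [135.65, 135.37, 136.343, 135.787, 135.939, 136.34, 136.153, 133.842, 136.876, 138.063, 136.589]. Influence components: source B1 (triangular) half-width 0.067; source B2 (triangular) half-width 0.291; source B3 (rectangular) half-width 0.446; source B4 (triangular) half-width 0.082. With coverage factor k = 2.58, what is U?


mean = (135.65 + 135.37 + 136.343 + 135.787 + 135.939 + 136.34 + 136.153 + 133.842 + 136.876 + 138.063 + 136.589) / 11 = 136.0865455
s = sqrt(sum((x - mean)^2)/(n-1)) = 1.0377855
u_A = s / sqrt(n) = 1.0377855 / sqrt(11) = 0.3129041
u_B1 = 0.067 / sqrt(6) = 0.027352635
u_B2 = 0.291 / sqrt(6) = 0.11880025
u_B3 = 0.446 / sqrt(3) = 0.25749822
u_B4 = 0.082 / sqrt(6) = 0.03347636
uc = sqrt(0.3129041^2 + 0.027352635^2 + 0.11880025^2 + 0.25749822^2 + 0.03347636^2) = 0.42449575
U = k * uc = 2.58 * 0.42449575
U = 1.0952

1.0952


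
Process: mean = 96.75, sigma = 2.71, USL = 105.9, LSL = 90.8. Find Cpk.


Cpu = (USL - mean) / (3*sigma) = (105.9 - 96.75) / (3*2.71) = 1.1255
Cpl = (mean - LSL) / (3*sigma) = (96.75 - 90.8) / (3*2.71) = 0.7319
Cpk = min(Cpu, Cpl) = 0.7319

0.7319


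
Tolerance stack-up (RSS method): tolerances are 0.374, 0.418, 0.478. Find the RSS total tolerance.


RSS = sqrt(0.374^2 + 0.418^2 + 0.478^2)
= sqrt(0.543084)
= 0.7369

0.7369


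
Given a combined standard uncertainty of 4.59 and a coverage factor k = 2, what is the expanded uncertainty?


U = k * uc
U = 2 * 4.59
U = 9.1800

9.1800


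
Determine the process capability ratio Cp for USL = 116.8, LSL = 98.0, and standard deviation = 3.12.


Cp = (USL - LSL) / (6 * sigma)
= (116.8 - 98.0) / (6 * 3.12)
= 18.8000 / 18.7200
= 1.0043

1.0043


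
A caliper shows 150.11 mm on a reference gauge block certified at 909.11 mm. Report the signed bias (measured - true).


Systematic error = measured - true
= 150.11 - 909.11
= -759.0000

-759.0000


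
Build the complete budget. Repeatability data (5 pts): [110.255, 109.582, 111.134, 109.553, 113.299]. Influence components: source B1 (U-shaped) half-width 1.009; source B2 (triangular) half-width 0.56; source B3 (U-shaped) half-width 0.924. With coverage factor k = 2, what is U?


mean = (110.255 + 109.582 + 111.134 + 109.553 + 113.299) / 5 = 110.7646
s = sqrt(sum((x - mean)^2)/(n-1)) = 1.5561048
u_A = s / sqrt(n) = 1.5561048 / sqrt(5) = 0.69591122
u_B1 = 1.009 / sqrt(2) = 0.71347074
u_B2 = 0.56 / sqrt(6) = 0.22861904
u_B3 = 0.924 / sqrt(2) = 0.65336667
uc = sqrt(0.69591122^2 + 0.71347074^2 + 0.22861904^2 + 0.65336667^2) = 1.213461
U = k * uc = 2 * 1.213461
U = 2.4269

2.4269


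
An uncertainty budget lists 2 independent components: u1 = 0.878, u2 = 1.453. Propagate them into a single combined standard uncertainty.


uc = sqrt(0.878^2 + 1.453^2)
uc = sqrt(2.882093)
uc = 1.6977

1.6977


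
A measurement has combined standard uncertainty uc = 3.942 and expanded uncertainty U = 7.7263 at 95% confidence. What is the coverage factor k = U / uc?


k = U / uc
k = 7.7263 / 3.942
k = 1.96

1.96


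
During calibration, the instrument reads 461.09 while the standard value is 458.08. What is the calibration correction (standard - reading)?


Correction = standard - reading
= 458.08 - 461.09
= -3.0100

-3.0100


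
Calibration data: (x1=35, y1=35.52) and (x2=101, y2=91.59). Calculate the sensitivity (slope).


slope = (y2 - y1) / (x2 - x1)
= (91.59 - 35.52) / (101 - 35)
= 56.0700 / 66
= 0.8495

0.8495


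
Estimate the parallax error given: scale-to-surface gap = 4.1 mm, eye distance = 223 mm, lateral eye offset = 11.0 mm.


error = h * offset / d
= 4.1 * 11.0 / 223
= 0.2022

0.2022


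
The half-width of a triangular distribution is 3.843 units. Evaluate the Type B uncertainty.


u_B = half_width / sqrt(6)
u_B = 3.843 / 2.4494897
u_B = 1.5689

1.5689


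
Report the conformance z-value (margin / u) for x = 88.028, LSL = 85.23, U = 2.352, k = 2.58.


u = U / k = 2.352 / 2.58 = 0.91162791
margin = |LSL - x| = |85.23 - 88.028| = 2.798
z = margin / u = 2.798 / 0.91162791
z = 3.0692

3.0692


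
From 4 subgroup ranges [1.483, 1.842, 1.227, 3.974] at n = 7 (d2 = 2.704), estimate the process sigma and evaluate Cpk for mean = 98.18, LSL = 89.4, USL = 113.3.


R_bar = (1.483 + 1.842 + 1.227 + 3.974) / 4 = 2.1315
sigma = R_bar / d2 = 2.1315 / 2.704 = 0.78827663
Cp = (USL - LSL)/(6*sigma) = (113.3 - 89.4)/(6*0.78827663) = 5.0532
Cpu = (113.3 - 98.18)/(3*0.78827663) = 6.3937
Cpl = (98.18 - 89.4)/(3*0.78827663) = 3.7127
Cpk = min(Cpu, Cpl) = 3.7127

3.7127


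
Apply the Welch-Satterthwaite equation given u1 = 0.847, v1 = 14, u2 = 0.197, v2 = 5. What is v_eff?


uc = sqrt(u1^2 + u2^2) = sqrt(0.847^2 + 0.197^2) = 0.86960796
v_eff = uc^4 / (u1^4/v1 + u2^4/v2)
= 0.86960796^4 / (0.847^4/14 + 0.197^4/5)
= 0.57186567 / 0.037063776
v_eff = 15.4292

15.4292


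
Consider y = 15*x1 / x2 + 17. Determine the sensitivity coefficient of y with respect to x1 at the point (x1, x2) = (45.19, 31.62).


y = 15*x1 / x2 + 17
dy/dx1 = 15/x2
Evaluate at x2 = 31.62: c1 = 15 / 31.62
c1 = 0.4744

0.4744


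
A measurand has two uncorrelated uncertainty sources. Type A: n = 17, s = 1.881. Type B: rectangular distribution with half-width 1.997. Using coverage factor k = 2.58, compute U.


u_A = s / sqrt(n) = 1.881 / sqrt(17) = 0.45620951
u_B = half_width / sqrt(3) = 1.997 / sqrt(3) = 1.1529685
uc = sqrt(u_A^2 + u_B^2) = sqrt(0.45620951^2 + 1.1529685^2) = 1.2399449
U = k * uc = 2.58 * 1.2399449
U = 3.1991

3.1991


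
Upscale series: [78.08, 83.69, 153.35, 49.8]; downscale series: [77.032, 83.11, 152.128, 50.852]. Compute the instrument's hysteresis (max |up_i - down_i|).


|78.08 - 77.032| = 1.0480
|83.69 - 83.11| = 0.5800
|153.35 - 152.128| = 1.2220
|49.8 - 50.852| = 1.0520
hysteresis = max(diffs) = 1.2220

1.2220


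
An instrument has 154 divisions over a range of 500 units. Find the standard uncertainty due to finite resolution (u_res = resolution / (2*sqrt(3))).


resolution = range / divisions
resolution = 500 / 154 = 3.2467532
u_res = resolution / (2*sqrt(3))
u_res = 3.2467532 / 3.4641016
u_res = 0.9373

0.9373


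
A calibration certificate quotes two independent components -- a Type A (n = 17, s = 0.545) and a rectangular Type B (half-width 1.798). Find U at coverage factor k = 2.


u_A = s / sqrt(n) = 0.545 / sqrt(17) = 0.13218192
u_B = half_width / sqrt(3) = 1.798 / sqrt(3) = 1.0380758
uc = sqrt(u_A^2 + u_B^2) = sqrt(0.13218192^2 + 1.0380758^2) = 1.0464576
U = k * uc = 2 * 1.0464576
U = 2.0929

2.0929


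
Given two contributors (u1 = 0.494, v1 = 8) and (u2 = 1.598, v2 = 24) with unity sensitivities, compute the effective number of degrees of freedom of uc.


uc = sqrt(u1^2 + u2^2) = sqrt(0.494^2 + 1.598^2) = 1.6726147
v_eff = uc^4 / (u1^4/v1 + u2^4/v2)
= 1.6726147^4 / (0.494^4/8 + 1.598^4/24)
= 7.8267892 / 0.27914809
v_eff = 28.0381

28.0381


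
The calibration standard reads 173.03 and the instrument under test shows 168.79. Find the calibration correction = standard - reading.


Correction = standard - reading
= 173.03 - 168.79
= 4.2400

4.2400


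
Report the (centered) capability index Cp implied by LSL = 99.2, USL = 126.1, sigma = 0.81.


Cp = (USL - LSL) / (6 * sigma)
= (126.1 - 99.2) / (6 * 0.81)
= 26.9000 / 4.8600
= 5.5350

5.5350


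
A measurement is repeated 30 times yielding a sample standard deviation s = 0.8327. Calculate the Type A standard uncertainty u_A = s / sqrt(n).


u_A = s / sqrt(n)
u_A = 0.8327 / sqrt(30)
u_A = 0.8327 / 5.4772256
u_A = 0.1520

0.1520


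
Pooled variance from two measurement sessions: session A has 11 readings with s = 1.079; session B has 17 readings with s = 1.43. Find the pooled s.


s_p = sqrt(((n1-1)*s1^2 + (n2-1)*s2^2) / (n1+n2-2))
numerator = (11-1)*1.079^2 + (17-1)*1.43^2 = 11.64241 + 32.7184 = 44.36081
denominator = 11 + 17 - 2 = 26
s_p^2 = 44.36081 / 26 = 1.706185
s_p = sqrt(1.706185) = 1.3062

1.3062


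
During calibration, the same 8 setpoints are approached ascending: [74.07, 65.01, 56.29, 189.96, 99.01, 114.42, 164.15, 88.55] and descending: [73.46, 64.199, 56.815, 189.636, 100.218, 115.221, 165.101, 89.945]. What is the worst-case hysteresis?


|74.07 - 73.46| = 0.6100
|65.01 - 64.199| = 0.8110
|56.29 - 56.815| = 0.5250
|189.96 - 189.636| = 0.3240
|99.01 - 100.218| = 1.2080
|114.42 - 115.221| = 0.8010
|164.15 - 165.101| = 0.9510
|88.55 - 89.945| = 1.3950
hysteresis = max(diffs) = 1.3950

1.3950


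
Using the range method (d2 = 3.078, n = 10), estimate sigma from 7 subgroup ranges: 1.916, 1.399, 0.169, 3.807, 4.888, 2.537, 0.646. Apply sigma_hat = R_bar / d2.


R_bar = (1.916 + 1.399 + 0.169 + 3.807 + 4.888 + 2.537 + 0.646) / 7
R_bar = 15.362 / 7 = 2.1945714
sigma_hat = R_bar / d2 = 2.1945714 / 3.078 = 0.7130

0.7130


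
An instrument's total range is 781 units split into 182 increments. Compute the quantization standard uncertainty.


resolution = range / divisions
resolution = 781 / 182 = 4.2912088
u_res = resolution / (2*sqrt(3))
u_res = 4.2912088 / 3.4641016
u_res = 1.2388

1.2388


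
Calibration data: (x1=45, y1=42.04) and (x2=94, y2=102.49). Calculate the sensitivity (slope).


slope = (y2 - y1) / (x2 - x1)
= (102.49 - 42.04) / (94 - 45)
= 60.4500 / 49
= 1.2337

1.2337


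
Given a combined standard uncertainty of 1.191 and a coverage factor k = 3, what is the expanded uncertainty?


U = k * uc
U = 3 * 1.191
U = 3.5730

3.5730


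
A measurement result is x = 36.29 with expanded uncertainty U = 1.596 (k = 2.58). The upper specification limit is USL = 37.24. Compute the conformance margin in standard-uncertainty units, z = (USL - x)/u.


u = U / k = 1.596 / 2.58 = 0.61860465
margin = |USL - x| = |37.24 - 36.29| = 0.95
z = margin / u = 0.95 / 0.61860465
z = 1.5357

1.5357


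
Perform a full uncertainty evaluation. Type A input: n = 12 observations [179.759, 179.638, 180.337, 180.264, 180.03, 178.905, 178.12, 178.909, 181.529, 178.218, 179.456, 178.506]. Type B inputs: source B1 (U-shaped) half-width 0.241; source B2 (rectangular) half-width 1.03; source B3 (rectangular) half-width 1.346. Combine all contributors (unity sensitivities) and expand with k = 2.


mean = (179.759 + 179.638 + 180.337 + 180.264 + 180.03 + 178.905 + 178.12 + 178.909 + 181.529 + 178.218 + 179.456 + 178.506) / 12 = 179.4725833
s = sqrt(sum((x - mean)^2)/(n-1)) = 1.0000142
u_A = s / sqrt(n) = 1.0000142 / sqrt(12) = 0.28867923
u_B1 = 0.241 / sqrt(2) = 0.17041273
u_B2 = 1.03 / sqrt(3) = 0.59467078
u_B3 = 1.346 / sqrt(3) = 0.77711346
uc = sqrt(0.28867923^2 + 0.17041273^2 + 0.59467078^2 + 0.77711346^2) = 1.0343669
U = k * uc = 2 * 1.0343669
U = 2.0687

2.0687


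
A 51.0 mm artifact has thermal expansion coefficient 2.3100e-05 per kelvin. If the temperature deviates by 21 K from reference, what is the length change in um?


dL = L * alpha * dT
= 51.0 * 2.3100e-05 * 21
= 0.0247401 mm
dL_um = 0.0247401 * 1000 = 24.7401 um

24.7401


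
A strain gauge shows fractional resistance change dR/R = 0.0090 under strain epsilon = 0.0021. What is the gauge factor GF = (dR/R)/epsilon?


GF = (dR/R) / epsilon
= 0.0090 / 0.0021
= 4.2857

4.2857


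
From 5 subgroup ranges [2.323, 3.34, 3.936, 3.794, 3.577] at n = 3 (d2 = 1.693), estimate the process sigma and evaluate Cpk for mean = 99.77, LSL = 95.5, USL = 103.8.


R_bar = (2.323 + 3.34 + 3.936 + 3.794 + 3.577) / 5 = 3.394
sigma = R_bar / d2 = 3.394 / 1.693 = 2.0047253
Cp = (USL - LSL)/(6*sigma) = (103.8 - 95.5)/(6*2.0047253) = 0.6900
Cpu = (103.8 - 99.77)/(3*2.0047253) = 0.6701
Cpl = (99.77 - 95.5)/(3*2.0047253) = 0.7100
Cpk = min(Cpu, Cpl) = 0.6701

0.6701


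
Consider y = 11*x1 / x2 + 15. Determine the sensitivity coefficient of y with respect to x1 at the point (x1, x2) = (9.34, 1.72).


y = 11*x1 / x2 + 15
dy/dx1 = 11/x2
Evaluate at x2 = 1.72: c1 = 11 / 1.72
c1 = 6.3953

6.3953


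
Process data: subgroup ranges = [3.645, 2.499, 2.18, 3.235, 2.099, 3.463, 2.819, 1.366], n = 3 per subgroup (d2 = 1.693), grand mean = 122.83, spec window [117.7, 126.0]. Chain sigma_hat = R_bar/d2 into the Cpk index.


R_bar = (3.645 + 2.499 + 2.18 + 3.235 + 2.099 + 3.463 + 2.819 + 1.366) / 8 = 2.66325
sigma = R_bar / d2 = 2.66325 / 1.693 = 1.5730951
Cp = (USL - LSL)/(6*sigma) = (126.0 - 117.7)/(6*1.5730951) = 0.8794
Cpu = (126.0 - 122.83)/(3*1.5730951) = 0.6717
Cpl = (122.83 - 117.7)/(3*1.5730951) = 1.0870
Cpk = min(Cpu, Cpl) = 0.6717

0.6717


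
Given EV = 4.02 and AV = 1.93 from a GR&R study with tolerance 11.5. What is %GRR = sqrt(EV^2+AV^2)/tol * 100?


GRR = sqrt(EV^2 + AV^2) = sqrt(4.02^2 + 1.93^2) = 4.4592937
%GRR = GRR / tol * 100 = 4.4592937 / 11.5 * 100
%GRR = 38.7765

38.7765


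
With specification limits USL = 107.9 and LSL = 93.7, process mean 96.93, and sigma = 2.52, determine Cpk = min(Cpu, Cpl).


Cpu = (USL - mean) / (3*sigma) = (107.9 - 96.93) / (3*2.52) = 1.4511
Cpl = (mean - LSL) / (3*sigma) = (96.93 - 93.7) / (3*2.52) = 0.4272
Cpk = min(Cpu, Cpl) = 0.4272

0.4272


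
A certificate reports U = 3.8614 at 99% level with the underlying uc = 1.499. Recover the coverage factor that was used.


k = U / uc
k = 3.8614 / 1.499
k = 2.576

2.576


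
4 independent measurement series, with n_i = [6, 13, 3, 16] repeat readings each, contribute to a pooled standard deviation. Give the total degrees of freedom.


nu = sum_i (n_i - 1)
nu = ((6 - 1) + (13 - 1) + (3 - 1) + (16 - 1))
nu = 5 + 12 + 2 + 15
nu = 34

34


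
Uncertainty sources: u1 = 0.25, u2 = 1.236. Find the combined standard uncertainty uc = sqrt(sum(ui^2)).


uc = sqrt(0.25^2 + 1.236^2)
uc = sqrt(1.590196)
uc = 1.2610

1.2610


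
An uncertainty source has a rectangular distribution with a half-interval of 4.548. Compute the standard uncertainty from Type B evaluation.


u_B = half_width / sqrt(3)
u_B = 4.548 / 1.7320508
u_B = 2.6258

2.6258


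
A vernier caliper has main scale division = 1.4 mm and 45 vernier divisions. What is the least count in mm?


LC = MSD / n_div
= 1.4 / 45
= 0.0311

0.0311


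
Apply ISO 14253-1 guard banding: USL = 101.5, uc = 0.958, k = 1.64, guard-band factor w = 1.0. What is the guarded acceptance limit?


U = k * uc = 1.64 * 0.958 = 1.57112
guard band g = w * U = 1.0 * 1.57112 = 1.57112
AL = USL - g = 101.5 - 1.57112
AL = 99.9289

99.9289


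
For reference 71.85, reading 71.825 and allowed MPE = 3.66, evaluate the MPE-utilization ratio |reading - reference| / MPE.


e = indication - reference = 71.825 - 71.85 = -0.0250
|e| = 0.0250
ratio = |e| / MPE = 0.0250 / 3.66
ratio = 0.0068

0.0068


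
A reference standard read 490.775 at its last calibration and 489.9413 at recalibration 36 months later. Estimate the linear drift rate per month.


rate = (v2 - v1) / months
= (489.9413 - 490.775) / 36
= -0.8337 / 36
= -0.0232

-0.0232


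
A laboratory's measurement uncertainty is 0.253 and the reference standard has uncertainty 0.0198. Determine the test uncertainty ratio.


TUR = u_lab / u_ref
= 0.253 / 0.0198
= 12.7778

12.7778


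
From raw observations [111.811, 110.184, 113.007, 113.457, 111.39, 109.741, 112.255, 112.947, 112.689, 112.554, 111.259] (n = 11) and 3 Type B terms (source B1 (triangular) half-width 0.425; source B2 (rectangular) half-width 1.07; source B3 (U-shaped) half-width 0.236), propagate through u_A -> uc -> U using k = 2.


mean = (111.811 + 110.184 + 113.007 + 113.457 + 111.39 + 109.741 + 112.255 + 112.947 + 112.689 + 112.554 + 111.259) / 11 = 111.9358182
s = sqrt(sum((x - mean)^2)/(n-1)) = 1.1913394
u_A = s / sqrt(n) = 1.1913394 / sqrt(11) = 0.35920234
u_B1 = 0.425 / sqrt(6) = 0.17350552
u_B2 = 1.07 / sqrt(3) = 0.61776479
u_B3 = 0.236 / sqrt(2) = 0.1668772
uc = sqrt(0.35920234^2 + 0.17350552^2 + 0.61776479^2 + 0.1668772^2) = 0.75406354
U = k * uc = 2 * 0.75406354
U = 1.5081

1.5081


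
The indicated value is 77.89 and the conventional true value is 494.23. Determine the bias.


Systematic error = measured - true
= 77.89 - 494.23
= -416.3400

-416.3400


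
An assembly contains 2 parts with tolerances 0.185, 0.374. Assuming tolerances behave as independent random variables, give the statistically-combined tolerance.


RSS = sqrt(0.185^2 + 0.374^2)
= sqrt(0.174101)
= 0.4173

0.4173


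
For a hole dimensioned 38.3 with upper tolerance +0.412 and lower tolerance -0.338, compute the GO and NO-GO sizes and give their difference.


GO = nominal - lower_tol (smallest hole = maximum material condition)
GO = 38.3 - 0.338 = 37.962
NO-GO = nominal + upper_tol (largest hole = least material condition)
NO-GO = 38.3 + 0.412 = 38.712
spread = NO-GO - GO = 38.712 - 37.962 = 0.7500

0.7500


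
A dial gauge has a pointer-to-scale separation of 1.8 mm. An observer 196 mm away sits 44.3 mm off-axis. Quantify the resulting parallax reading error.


error = h * offset / d
= 1.8 * 44.3 / 196
= 0.4068

0.4068


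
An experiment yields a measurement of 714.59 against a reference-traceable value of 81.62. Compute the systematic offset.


Systematic error = measured - true
= 714.59 - 81.62
= 632.9700

632.9700


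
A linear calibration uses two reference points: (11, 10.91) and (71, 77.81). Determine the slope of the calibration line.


slope = (y2 - y1) / (x2 - x1)
= (77.81 - 10.91) / (71 - 11)
= 66.9000 / 60
= 1.1150

1.1150


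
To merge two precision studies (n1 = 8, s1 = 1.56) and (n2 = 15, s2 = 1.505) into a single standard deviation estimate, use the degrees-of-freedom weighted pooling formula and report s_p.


s_p = sqrt(((n1-1)*s1^2 + (n2-1)*s2^2) / (n1+n2-2))
numerator = (8-1)*1.56^2 + (15-1)*1.505^2 = 17.0352 + 31.71035 = 48.74555
denominator = 8 + 15 - 2 = 21
s_p^2 = 48.74555 / 21 = 2.3212167
s_p = sqrt(2.3212167) = 1.5236

1.5236


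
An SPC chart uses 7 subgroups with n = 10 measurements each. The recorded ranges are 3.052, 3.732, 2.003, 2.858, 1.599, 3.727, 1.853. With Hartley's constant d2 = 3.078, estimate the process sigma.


R_bar = (3.052 + 3.732 + 2.003 + 2.858 + 1.599 + 3.727 + 1.853) / 7
R_bar = 18.824 / 7 = 2.6891429
sigma_hat = R_bar / d2 = 2.6891429 / 3.078 = 0.8737

0.8737


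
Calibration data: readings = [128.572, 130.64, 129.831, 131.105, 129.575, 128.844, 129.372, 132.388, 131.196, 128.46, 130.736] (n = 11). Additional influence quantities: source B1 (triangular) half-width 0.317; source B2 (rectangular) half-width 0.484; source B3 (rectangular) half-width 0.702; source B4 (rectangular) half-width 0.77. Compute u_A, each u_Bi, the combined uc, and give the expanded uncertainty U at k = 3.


mean = (128.572 + 130.64 + 129.831 + 131.105 + 129.575 + 128.844 + 129.372 + 132.388 + 131.196 + 128.46 + 130.736) / 11 = 130.0653636
s = sqrt(sum((x - mean)^2)/(n-1)) = 1.2493588
u_A = s / sqrt(n) = 1.2493588 / sqrt(11) = 0.37669585
u_B1 = 0.317 / sqrt(6) = 0.12941471
u_B2 = 0.484 / sqrt(3) = 0.27943753
u_B3 = 0.702 / sqrt(3) = 0.40529989
u_B4 = 0.77 / sqrt(3) = 0.44455971
uc = sqrt(0.37669585^2 + 0.12941471^2 + 0.27943753^2 + 0.40529989^2 + 0.44455971^2) = 0.77371481
U = k * uc = 3 * 0.77371481
U = 2.3211

2.3211


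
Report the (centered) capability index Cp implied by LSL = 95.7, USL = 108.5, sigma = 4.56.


Cp = (USL - LSL) / (6 * sigma)
= (108.5 - 95.7) / (6 * 4.56)
= 12.8000 / 27.3600
= 0.4678

0.4678


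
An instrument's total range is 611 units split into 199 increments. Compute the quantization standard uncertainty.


resolution = range / divisions
resolution = 611 / 199 = 3.0703518
u_res = resolution / (2*sqrt(3))
u_res = 3.0703518 / 3.4641016
u_res = 0.8863

0.8863


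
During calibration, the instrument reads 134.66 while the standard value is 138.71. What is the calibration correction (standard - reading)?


Correction = standard - reading
= 138.71 - 134.66
= 4.0500

4.0500


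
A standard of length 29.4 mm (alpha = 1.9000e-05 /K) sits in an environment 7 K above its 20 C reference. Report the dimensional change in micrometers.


dL = L * alpha * dT
= 29.4 * 1.9000e-05 * 7
= 0.0039102 mm
dL_um = 0.0039102 * 1000 = 3.9102 um

3.9102


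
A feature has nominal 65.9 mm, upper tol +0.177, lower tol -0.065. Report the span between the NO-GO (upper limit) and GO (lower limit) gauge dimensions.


GO = nominal - lower_tol (smallest hole = maximum material condition)
GO = 65.9 - 0.065 = 65.835
NO-GO = nominal + upper_tol (largest hole = least material condition)
NO-GO = 65.9 + 0.177 = 66.077
spread = NO-GO - GO = 66.077 - 65.835 = 0.2420

0.2420


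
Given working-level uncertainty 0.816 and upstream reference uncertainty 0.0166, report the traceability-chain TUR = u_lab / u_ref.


TUR = u_lab / u_ref
= 0.816 / 0.0166
= 49.1566

49.1566


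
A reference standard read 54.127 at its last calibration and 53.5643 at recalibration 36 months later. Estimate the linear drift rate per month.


rate = (v2 - v1) / months
= (53.5643 - 54.127) / 36
= -0.5627 / 36
= -0.0156

-0.0156


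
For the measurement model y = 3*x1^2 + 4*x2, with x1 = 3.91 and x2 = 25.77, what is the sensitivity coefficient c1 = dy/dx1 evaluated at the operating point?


y = 3*x1^2 + 4*x2
dy/dx1 = 2*3*x1
Evaluate at x1 = 3.91: c1 = 6 * 3.91
c1 = 23.4600

23.4600


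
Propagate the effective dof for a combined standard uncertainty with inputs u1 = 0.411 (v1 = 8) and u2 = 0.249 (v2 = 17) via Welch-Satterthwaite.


uc = sqrt(u1^2 + u2^2) = sqrt(0.411^2 + 0.249^2) = 0.48054344
v_eff = uc^4 / (u1^4/v1 + u2^4/v2)
= 0.48054344^4 / (0.411^4/8 + 0.249^4/17)
= 0.053324969 / 0.003792913
v_eff = 14.0591

14.0591


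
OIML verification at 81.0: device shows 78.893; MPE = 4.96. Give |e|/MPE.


e = indication - reference = 78.893 - 81.0 = -2.1070
|e| = 2.1070
ratio = |e| / MPE = 2.1070 / 4.96
ratio = 0.4248

0.4248


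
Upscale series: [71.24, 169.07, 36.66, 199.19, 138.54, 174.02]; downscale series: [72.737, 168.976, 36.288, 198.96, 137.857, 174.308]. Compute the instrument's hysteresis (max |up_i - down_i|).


|71.24 - 72.737| = 1.4970
|169.07 - 168.976| = 0.0940
|36.66 - 36.288| = 0.3720
|199.19 - 198.96| = 0.2300
|138.54 - 137.857| = 0.6830
|174.02 - 174.308| = 0.2880
hysteresis = max(diffs) = 1.4970

1.4970


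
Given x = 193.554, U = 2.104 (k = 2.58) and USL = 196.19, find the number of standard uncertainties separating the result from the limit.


u = U / k = 2.104 / 2.58 = 0.81550388
margin = |USL - x| = |196.19 - 193.554| = 2.636
z = margin / u = 2.636 / 0.81550388
z = 3.2324

3.2324


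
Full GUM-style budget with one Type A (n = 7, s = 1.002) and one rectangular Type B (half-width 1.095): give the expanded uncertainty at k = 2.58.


u_A = s / sqrt(n) = 1.002 / sqrt(7) = 0.3787204
u_B = half_width / sqrt(3) = 1.095 / sqrt(3) = 0.63219854
uc = sqrt(u_A^2 + u_B^2) = sqrt(0.3787204^2 + 0.63219854^2) = 0.73695599
U = k * uc = 2.58 * 0.73695599
U = 1.9013

1.9013


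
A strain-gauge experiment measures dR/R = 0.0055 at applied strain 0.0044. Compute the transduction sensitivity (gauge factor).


GF = (dR/R) / epsilon
= 0.0055 / 0.0044
= 1.2500

1.2500


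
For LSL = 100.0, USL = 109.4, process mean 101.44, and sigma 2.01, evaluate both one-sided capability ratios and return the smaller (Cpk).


Cpu = (USL - mean) / (3*sigma) = (109.4 - 101.44) / (3*2.01) = 1.3201
Cpl = (mean - LSL) / (3*sigma) = (101.44 - 100.0) / (3*2.01) = 0.2388
Cpk = min(Cpu, Cpl) = 0.2388

0.2388


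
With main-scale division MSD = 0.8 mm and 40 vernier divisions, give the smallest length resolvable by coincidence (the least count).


LC = MSD / n_div
= 0.8 / 40
= 0.0200

0.0200


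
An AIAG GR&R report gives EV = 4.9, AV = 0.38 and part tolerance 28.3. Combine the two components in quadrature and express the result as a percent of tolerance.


GRR = sqrt(EV^2 + AV^2) = sqrt(4.9^2 + 0.38^2) = 4.9147126
%GRR = GRR / tol * 100 = 4.9147126 / 28.3 * 100
%GRR = 17.3665

17.3665


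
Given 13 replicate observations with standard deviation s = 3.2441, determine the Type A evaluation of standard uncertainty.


u_A = s / sqrt(n)
u_A = 3.2441 / sqrt(13)
u_A = 3.2441 / 3.6055513
u_A = 0.8998

0.8998


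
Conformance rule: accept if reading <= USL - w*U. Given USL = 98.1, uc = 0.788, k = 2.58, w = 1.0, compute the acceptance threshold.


U = k * uc = 2.58 * 0.788 = 2.03304
guard band g = w * U = 1.0 * 2.03304 = 2.03304
AL = USL - g = 98.1 - 2.03304
AL = 96.0670

96.0670
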